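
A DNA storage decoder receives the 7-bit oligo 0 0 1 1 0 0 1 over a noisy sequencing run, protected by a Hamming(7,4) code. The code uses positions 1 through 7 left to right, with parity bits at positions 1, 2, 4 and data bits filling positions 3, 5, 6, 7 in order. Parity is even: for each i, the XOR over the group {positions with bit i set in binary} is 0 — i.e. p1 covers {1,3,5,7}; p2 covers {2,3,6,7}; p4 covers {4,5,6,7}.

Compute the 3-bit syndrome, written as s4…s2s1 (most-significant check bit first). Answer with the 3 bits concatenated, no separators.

s1 (pos 1,3,5,7): 0⊕1⊕0⊕1 = 0
s2 (pos 2,3,6,7): 0⊕1⊕0⊕1 = 0
s4 (pos 4,5,6,7): 1⊕0⊕0⊕1 = 0
Syndrome s4…s1 = 000 → no error.

000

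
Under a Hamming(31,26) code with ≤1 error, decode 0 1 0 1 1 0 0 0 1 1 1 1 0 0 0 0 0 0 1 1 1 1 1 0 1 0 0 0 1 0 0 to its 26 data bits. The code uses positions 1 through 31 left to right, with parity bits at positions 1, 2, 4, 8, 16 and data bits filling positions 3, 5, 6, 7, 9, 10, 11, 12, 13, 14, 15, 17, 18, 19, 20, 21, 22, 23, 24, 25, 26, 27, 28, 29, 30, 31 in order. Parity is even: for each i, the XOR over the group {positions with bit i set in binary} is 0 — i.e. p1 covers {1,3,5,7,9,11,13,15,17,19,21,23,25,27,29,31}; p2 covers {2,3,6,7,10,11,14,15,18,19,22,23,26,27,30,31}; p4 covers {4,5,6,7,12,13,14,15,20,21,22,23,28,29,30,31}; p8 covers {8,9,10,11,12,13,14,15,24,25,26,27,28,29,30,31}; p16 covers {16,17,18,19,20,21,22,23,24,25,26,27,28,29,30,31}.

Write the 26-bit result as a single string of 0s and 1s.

01001111000001111101000100

s1 (pos 1,3,5,7,9,11,13,15,17,19,21,23,25,27,29,31): 0⊕0⊕1⊕0⊕1⊕1⊕0⊕0⊕0⊕1⊕1⊕1⊕1⊕0⊕1⊕0 = 0
s2 (pos 2,3,6,7,10,11,14,15,18,19,22,23,26,27,30,31): 1⊕0⊕0⊕0⊕1⊕1⊕0⊕0⊕0⊕1⊕1⊕1⊕0⊕0⊕0⊕0 = 0
s4 (pos 4,5,6,7,12,13,14,15,20,21,22,23,28,29,30,31): 1⊕1⊕0⊕0⊕1⊕0⊕0⊕0⊕1⊕1⊕1⊕1⊕0⊕1⊕0⊕0 = 0
s8 (pos 8,9,10,11,12,13,14,15,24,25,26,27,28,29,30,31): 0⊕1⊕1⊕1⊕1⊕0⊕0⊕0⊕0⊕1⊕0⊕0⊕0⊕1⊕0⊕0 = 0
s16 (pos 16,17,18,19,20,21,22,23,24,25,26,27,28,29,30,31): 0⊕0⊕0⊕1⊕1⊕1⊕1⊕1⊕0⊕1⊕0⊕0⊕0⊕1⊕0⊕0 = 1
Syndrome s16…s1 = 10000 → error at position 16.
Flip position 16: 0101100011110000001111101000100 → 0101100011110001001111101000100
Read data bits from positions 3,5,6,7,9,10,11,12,13,14,15,17,18,19,20,21,22,23,24,25,26,27,28,29,30,31: 01001111000001111101000100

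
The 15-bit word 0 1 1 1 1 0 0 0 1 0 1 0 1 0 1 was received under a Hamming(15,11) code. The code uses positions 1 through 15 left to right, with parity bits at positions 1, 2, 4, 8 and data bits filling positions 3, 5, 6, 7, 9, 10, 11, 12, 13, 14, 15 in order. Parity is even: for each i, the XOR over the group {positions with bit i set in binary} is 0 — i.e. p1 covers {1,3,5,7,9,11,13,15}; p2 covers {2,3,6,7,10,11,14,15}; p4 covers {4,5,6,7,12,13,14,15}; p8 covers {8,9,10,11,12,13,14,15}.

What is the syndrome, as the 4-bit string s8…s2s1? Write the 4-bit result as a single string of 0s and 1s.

0000

s1 (pos 1,3,5,7,9,11,13,15): 0⊕1⊕1⊕0⊕1⊕1⊕1⊕1 = 0
s2 (pos 2,3,6,7,10,11,14,15): 1⊕1⊕0⊕0⊕0⊕1⊕0⊕1 = 0
s4 (pos 4,5,6,7,12,13,14,15): 1⊕1⊕0⊕0⊕0⊕1⊕0⊕1 = 0
s8 (pos 8,9,10,11,12,13,14,15): 0⊕1⊕0⊕1⊕0⊕1⊕0⊕1 = 0
Syndrome s8…s1 = 0000 → no error.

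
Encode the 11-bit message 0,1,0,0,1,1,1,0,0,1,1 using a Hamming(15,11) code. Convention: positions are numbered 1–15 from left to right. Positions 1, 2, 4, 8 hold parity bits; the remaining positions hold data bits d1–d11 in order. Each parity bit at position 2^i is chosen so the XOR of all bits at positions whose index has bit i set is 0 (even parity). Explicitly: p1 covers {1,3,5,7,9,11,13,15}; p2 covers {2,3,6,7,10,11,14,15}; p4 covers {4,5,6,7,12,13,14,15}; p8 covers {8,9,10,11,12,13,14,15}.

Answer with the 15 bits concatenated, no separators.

000110011110011

Place data at non-parity positions: p1 p2 0 p4 1 0 0 p8 1 1 1 0 0 1 1
p1 (pos 1,3,5,7,9,11,13,15): XOR of data positions = 0⊕1⊕0⊕1⊕1⊕0⊕1 = 0
p2 (pos 2,3,6,7,10,11,14,15): XOR of data positions = 0⊕0⊕0⊕1⊕1⊕1⊕1 = 0
p4 (pos 4,5,6,7,12,13,14,15): XOR of data positions = 1⊕0⊕0⊕0⊕0⊕1⊕1 = 1
p8 (pos 8,9,10,11,12,13,14,15): XOR of data positions = 1⊕1⊕1⊕0⊕0⊕1⊕1 = 1
Codeword: 000110011110011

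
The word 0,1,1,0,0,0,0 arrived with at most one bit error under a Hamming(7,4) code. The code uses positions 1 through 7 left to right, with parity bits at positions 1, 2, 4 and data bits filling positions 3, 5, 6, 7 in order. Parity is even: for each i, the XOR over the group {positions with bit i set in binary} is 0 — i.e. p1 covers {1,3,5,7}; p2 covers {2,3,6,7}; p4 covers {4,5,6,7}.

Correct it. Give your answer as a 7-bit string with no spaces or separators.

1110000

s1 (pos 1,3,5,7): 0⊕1⊕0⊕0 = 1
s2 (pos 2,3,6,7): 1⊕1⊕0⊕0 = 0
s4 (pos 4,5,6,7): 0⊕0⊕0⊕0 = 0
Syndrome s4…s1 = 001 → error at position 1.
Flip position 1: 0110000 → 1110000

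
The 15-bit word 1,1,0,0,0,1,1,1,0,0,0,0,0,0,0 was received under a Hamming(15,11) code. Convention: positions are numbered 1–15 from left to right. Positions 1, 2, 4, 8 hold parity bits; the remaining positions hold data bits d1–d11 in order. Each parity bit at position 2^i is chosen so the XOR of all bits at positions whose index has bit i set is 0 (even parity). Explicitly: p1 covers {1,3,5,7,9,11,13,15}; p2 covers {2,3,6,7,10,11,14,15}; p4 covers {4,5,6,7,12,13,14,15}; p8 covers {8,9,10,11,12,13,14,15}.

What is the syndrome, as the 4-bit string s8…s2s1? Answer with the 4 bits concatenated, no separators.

1010

s1 (pos 1,3,5,7,9,11,13,15): 1⊕0⊕0⊕1⊕0⊕0⊕0⊕0 = 0
s2 (pos 2,3,6,7,10,11,14,15): 1⊕0⊕1⊕1⊕0⊕0⊕0⊕0 = 1
s4 (pos 4,5,6,7,12,13,14,15): 0⊕0⊕1⊕1⊕0⊕0⊕0⊕0 = 0
s8 (pos 8,9,10,11,12,13,14,15): 1⊕0⊕0⊕0⊕0⊕0⊕0⊕0 = 1
Syndrome s8…s1 = 1010 → error at position 10.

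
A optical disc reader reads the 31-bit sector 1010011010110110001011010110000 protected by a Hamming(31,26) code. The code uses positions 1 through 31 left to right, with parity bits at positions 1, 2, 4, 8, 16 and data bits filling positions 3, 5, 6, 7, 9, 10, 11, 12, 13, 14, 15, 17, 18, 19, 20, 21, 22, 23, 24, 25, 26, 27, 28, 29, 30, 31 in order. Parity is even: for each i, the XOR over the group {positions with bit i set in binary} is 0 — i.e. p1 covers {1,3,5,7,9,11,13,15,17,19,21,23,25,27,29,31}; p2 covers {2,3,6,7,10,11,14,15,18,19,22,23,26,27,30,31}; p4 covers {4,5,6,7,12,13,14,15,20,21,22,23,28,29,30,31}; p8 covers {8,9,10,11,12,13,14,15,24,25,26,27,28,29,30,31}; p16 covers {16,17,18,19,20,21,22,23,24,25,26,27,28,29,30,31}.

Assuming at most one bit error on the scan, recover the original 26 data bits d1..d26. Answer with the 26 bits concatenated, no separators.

s1 (pos 1,3,5,7,9,11,13,15,17,19,21,23,25,27,29,31): 1⊕1⊕0⊕1⊕1⊕1⊕0⊕1⊕0⊕1⊕1⊕0⊕0⊕1⊕0⊕0 = 1
s2 (pos 2,3,6,7,10,11,14,15,18,19,22,23,26,27,30,31): 0⊕1⊕1⊕1⊕0⊕1⊕1⊕1⊕0⊕1⊕1⊕0⊕1⊕1⊕0⊕0 = 0
s4 (pos 4,5,6,7,12,13,14,15,20,21,22,23,28,29,30,31): 0⊕0⊕1⊕1⊕1⊕0⊕1⊕1⊕0⊕1⊕1⊕0⊕0⊕0⊕0⊕0 = 1
s8 (pos 8,9,10,11,12,13,14,15,24,25,26,27,28,29,30,31): 0⊕1⊕0⊕1⊕1⊕0⊕1⊕1⊕1⊕0⊕1⊕1⊕0⊕0⊕0⊕0 = 0
s16 (pos 16,17,18,19,20,21,22,23,24,25,26,27,28,29,30,31): 0⊕0⊕0⊕1⊕0⊕1⊕1⊕0⊕1⊕0⊕1⊕1⊕0⊕0⊕0⊕0 = 0
Syndrome s16…s1 = 00101 → error at position 5.
Flip position 5: 1010011010110110001011010110000 → 1010111010110110001011010110000
Read data bits from positions 3,5,6,7,9,10,11,12,13,14,15,17,18,19,20,21,22,23,24,25,26,27,28,29,30,31: 11111011011001011010110000

11111011011001011010110000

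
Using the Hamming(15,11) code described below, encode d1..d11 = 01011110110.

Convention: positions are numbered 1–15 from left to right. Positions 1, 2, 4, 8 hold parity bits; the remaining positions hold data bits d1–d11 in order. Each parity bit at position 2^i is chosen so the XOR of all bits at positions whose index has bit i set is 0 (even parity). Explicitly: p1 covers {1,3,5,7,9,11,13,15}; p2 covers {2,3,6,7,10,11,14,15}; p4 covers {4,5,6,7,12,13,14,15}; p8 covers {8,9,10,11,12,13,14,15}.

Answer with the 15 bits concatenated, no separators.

100010111110110

Place data at non-parity positions: p1 p2 0 p4 1 0 1 p8 1 1 1 0 1 1 0
p1 (pos 1,3,5,7,9,11,13,15): XOR of data positions = 0⊕1⊕1⊕1⊕1⊕1⊕0 = 1
p2 (pos 2,3,6,7,10,11,14,15): XOR of data positions = 0⊕0⊕1⊕1⊕1⊕1⊕0 = 0
p4 (pos 4,5,6,7,12,13,14,15): XOR of data positions = 1⊕0⊕1⊕0⊕1⊕1⊕0 = 0
p8 (pos 8,9,10,11,12,13,14,15): XOR of data positions = 1⊕1⊕1⊕0⊕1⊕1⊕0 = 1
Codeword: 100010111110110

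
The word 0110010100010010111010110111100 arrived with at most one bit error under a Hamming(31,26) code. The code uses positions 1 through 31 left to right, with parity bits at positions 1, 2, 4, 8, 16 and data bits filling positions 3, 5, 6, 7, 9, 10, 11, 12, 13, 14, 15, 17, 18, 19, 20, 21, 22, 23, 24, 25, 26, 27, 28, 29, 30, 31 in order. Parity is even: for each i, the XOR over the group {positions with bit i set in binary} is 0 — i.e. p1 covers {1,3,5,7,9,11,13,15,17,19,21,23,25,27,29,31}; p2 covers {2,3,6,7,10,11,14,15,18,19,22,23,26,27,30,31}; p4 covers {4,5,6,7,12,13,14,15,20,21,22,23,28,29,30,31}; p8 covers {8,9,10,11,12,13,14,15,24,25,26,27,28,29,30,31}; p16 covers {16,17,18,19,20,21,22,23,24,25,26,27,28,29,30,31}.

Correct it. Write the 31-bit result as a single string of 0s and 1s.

0110000100010010111010110111100

s1 (pos 1,3,5,7,9,11,13,15,17,19,21,23,25,27,29,31): 0⊕1⊕0⊕0⊕0⊕0⊕0⊕1⊕1⊕1⊕1⊕1⊕0⊕1⊕1⊕0 = 0
s2 (pos 2,3,6,7,10,11,14,15,18,19,22,23,26,27,30,31): 1⊕1⊕1⊕0⊕0⊕0⊕0⊕1⊕1⊕1⊕0⊕1⊕1⊕1⊕0⊕0 = 1
s4 (pos 4,5,6,7,12,13,14,15,20,21,22,23,28,29,30,31): 0⊕0⊕1⊕0⊕1⊕0⊕0⊕1⊕0⊕1⊕0⊕1⊕1⊕1⊕0⊕0 = 1
s8 (pos 8,9,10,11,12,13,14,15,24,25,26,27,28,29,30,31): 1⊕0⊕0⊕0⊕1⊕0⊕0⊕1⊕1⊕0⊕1⊕1⊕1⊕1⊕0⊕0 = 0
s16 (pos 16,17,18,19,20,21,22,23,24,25,26,27,28,29,30,31): 0⊕1⊕1⊕1⊕0⊕1⊕0⊕1⊕1⊕0⊕1⊕1⊕1⊕1⊕0⊕0 = 0
Syndrome s16…s1 = 00110 → error at position 6.
Flip position 6: 0110010100010010111010110111100 → 0110000100010010111010110111100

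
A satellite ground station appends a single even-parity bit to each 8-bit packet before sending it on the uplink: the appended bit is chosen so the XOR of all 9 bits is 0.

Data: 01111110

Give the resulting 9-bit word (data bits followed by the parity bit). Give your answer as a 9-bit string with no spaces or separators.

011111100

XOR of the 8 data bits: 0⊕1⊕1⊕1⊕1⊕1⊕1⊕0 = 0
Parity bit = 0 (so all 9 bits XOR to 0).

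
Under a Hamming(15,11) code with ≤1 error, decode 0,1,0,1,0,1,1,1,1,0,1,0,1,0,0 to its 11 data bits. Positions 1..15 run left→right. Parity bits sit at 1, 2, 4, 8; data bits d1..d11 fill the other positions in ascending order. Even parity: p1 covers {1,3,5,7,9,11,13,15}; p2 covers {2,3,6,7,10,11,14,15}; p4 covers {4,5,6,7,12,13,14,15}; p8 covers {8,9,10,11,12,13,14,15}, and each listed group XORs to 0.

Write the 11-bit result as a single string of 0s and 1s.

s1 (pos 1,3,5,7,9,11,13,15): 0⊕0⊕0⊕1⊕1⊕1⊕1⊕0 = 0
s2 (pos 2,3,6,7,10,11,14,15): 1⊕0⊕1⊕1⊕0⊕1⊕0⊕0 = 0
s4 (pos 4,5,6,7,12,13,14,15): 1⊕0⊕1⊕1⊕0⊕1⊕0⊕0 = 0
s8 (pos 8,9,10,11,12,13,14,15): 1⊕1⊕0⊕1⊕0⊕1⊕0⊕0 = 0
Syndrome s8…s1 = 0000 → no error.
Read data bits from positions 3,5,6,7,9,10,11,12,13,14,15: 00111010100

00111010100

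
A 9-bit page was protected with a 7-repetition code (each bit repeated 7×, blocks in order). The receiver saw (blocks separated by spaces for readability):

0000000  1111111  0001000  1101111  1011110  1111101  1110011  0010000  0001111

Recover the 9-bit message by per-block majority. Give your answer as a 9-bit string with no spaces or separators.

010111101

Block 1 (0000000): 0 ones → 0
Block 2 (1111111): 7 ones → 1
Block 3 (0001000): 1 one → 0
Block 4 (1101111): 6 ones → 1
Block 5 (1011110): 5 ones → 1
Block 6 (1111101): 6 ones → 1
Block 7 (1110011): 5 ones → 1
Block 8 (0010000): 1 one → 0
Block 9 (0001111): 4 ones → 1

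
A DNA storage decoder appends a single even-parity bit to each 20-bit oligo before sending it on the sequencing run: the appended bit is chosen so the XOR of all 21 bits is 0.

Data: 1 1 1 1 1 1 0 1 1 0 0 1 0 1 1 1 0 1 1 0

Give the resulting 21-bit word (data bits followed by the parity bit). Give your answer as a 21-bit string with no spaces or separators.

XOR of the 20 data bits: 1⊕1⊕1⊕1⊕1⊕1⊕0⊕1⊕1⊕0⊕0⊕1⊕0⊕1⊕1⊕1⊕0⊕1⊕1⊕0 = 0
Parity bit = 0 (so all 21 bits XOR to 0).

111111011001011101100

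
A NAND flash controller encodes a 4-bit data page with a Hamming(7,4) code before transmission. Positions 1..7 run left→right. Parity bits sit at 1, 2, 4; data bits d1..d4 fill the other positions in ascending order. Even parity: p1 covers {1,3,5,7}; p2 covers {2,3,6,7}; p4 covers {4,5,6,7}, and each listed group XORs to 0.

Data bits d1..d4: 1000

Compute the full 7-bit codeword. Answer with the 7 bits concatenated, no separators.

Place data at non-parity positions: p1 p2 1 p4 0 0 0
p1 (pos 1,3,5,7): XOR of data positions = 1⊕0⊕0 = 1
p2 (pos 2,3,6,7): XOR of data positions = 1⊕0⊕0 = 1
p4 (pos 4,5,6,7): XOR of data positions = 0⊕0⊕0 = 0
Codeword: 1110000

1110000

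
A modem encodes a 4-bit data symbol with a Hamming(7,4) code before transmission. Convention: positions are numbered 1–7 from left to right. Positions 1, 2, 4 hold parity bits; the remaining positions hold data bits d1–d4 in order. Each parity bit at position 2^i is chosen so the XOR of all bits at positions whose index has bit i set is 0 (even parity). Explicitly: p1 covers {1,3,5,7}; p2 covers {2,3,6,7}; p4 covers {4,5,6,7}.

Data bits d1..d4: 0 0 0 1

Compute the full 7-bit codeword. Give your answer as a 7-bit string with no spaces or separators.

Place data at non-parity positions: p1 p2 0 p4 0 0 1
p1 (pos 1,3,5,7): XOR of data positions = 0⊕0⊕1 = 1
p2 (pos 2,3,6,7): XOR of data positions = 0⊕0⊕1 = 1
p4 (pos 4,5,6,7): XOR of data positions = 0⊕0⊕1 = 1
Codeword: 1101001

1101001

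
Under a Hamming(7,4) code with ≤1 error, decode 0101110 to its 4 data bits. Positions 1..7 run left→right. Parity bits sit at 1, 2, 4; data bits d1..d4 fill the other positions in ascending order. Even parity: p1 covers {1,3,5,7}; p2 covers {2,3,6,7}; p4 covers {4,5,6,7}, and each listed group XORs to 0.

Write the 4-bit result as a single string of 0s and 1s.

0010

s1 (pos 1,3,5,7): 0⊕0⊕1⊕0 = 1
s2 (pos 2,3,6,7): 1⊕0⊕1⊕0 = 0
s4 (pos 4,5,6,7): 1⊕1⊕1⊕0 = 1
Syndrome s4…s1 = 101 → error at position 5.
Flip position 5: 0101110 → 0101010
Read data bits from positions 3,5,6,7: 0010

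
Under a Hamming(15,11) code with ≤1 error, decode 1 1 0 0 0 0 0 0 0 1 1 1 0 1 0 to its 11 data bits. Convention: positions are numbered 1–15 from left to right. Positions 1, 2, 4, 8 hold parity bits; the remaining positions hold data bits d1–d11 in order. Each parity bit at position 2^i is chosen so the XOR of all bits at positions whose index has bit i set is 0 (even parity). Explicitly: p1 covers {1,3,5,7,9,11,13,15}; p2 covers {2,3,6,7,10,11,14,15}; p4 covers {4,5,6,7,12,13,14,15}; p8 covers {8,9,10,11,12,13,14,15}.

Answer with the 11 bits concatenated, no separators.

00000111010

s1 (pos 1,3,5,7,9,11,13,15): 1⊕0⊕0⊕0⊕0⊕1⊕0⊕0 = 0
s2 (pos 2,3,6,7,10,11,14,15): 1⊕0⊕0⊕0⊕1⊕1⊕1⊕0 = 0
s4 (pos 4,5,6,7,12,13,14,15): 0⊕0⊕0⊕0⊕1⊕0⊕1⊕0 = 0
s8 (pos 8,9,10,11,12,13,14,15): 0⊕0⊕1⊕1⊕1⊕0⊕1⊕0 = 0
Syndrome s8…s1 = 0000 → no error.
Read data bits from positions 3,5,6,7,9,10,11,12,13,14,15: 00000111010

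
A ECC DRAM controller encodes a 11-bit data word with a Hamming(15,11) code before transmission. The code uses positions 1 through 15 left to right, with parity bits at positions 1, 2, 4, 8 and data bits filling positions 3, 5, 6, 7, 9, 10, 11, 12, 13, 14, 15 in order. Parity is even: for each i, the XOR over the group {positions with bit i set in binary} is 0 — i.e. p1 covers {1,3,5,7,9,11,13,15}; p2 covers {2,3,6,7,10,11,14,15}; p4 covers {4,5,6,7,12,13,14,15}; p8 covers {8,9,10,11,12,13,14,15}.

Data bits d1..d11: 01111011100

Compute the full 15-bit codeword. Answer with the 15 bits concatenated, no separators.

110111101011100

Place data at non-parity positions: p1 p2 0 p4 1 1 1 p8 1 0 1 1 1 0 0
p1 (pos 1,3,5,7,9,11,13,15): XOR of data positions = 0⊕1⊕1⊕1⊕1⊕1⊕0 = 1
p2 (pos 2,3,6,7,10,11,14,15): XOR of data positions = 0⊕1⊕1⊕0⊕1⊕0⊕0 = 1
p4 (pos 4,5,6,7,12,13,14,15): XOR of data positions = 1⊕1⊕1⊕1⊕1⊕0⊕0 = 1
p8 (pos 8,9,10,11,12,13,14,15): XOR of data positions = 1⊕0⊕1⊕1⊕1⊕0⊕0 = 0
Codeword: 110111101011100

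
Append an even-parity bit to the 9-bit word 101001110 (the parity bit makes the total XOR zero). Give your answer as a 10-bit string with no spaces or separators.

1010011101

XOR of the 9 data bits: 1⊕0⊕1⊕0⊕0⊕1⊕1⊕1⊕0 = 1
Parity bit = 1 (so all 10 bits XOR to 0).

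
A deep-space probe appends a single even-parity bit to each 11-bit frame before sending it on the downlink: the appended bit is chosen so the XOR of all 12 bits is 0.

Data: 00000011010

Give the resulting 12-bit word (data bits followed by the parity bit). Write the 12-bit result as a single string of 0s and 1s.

XOR of the 11 data bits: 0⊕0⊕0⊕0⊕0⊕0⊕1⊕1⊕0⊕1⊕0 = 1
Parity bit = 1 (so all 12 bits XOR to 0).

000000110101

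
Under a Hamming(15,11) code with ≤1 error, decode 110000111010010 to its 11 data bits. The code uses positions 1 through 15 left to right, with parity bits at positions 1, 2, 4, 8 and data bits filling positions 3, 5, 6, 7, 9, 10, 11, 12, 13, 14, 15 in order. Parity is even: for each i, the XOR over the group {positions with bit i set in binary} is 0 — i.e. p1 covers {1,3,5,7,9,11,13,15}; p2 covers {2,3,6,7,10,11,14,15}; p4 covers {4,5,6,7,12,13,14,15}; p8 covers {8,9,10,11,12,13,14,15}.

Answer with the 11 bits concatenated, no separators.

00011010010

s1 (pos 1,3,5,7,9,11,13,15): 1⊕0⊕0⊕1⊕1⊕1⊕0⊕0 = 0
s2 (pos 2,3,6,7,10,11,14,15): 1⊕0⊕0⊕1⊕0⊕1⊕1⊕0 = 0
s4 (pos 4,5,6,7,12,13,14,15): 0⊕0⊕0⊕1⊕0⊕0⊕1⊕0 = 0
s8 (pos 8,9,10,11,12,13,14,15): 1⊕1⊕0⊕1⊕0⊕0⊕1⊕0 = 0
Syndrome s8…s1 = 0000 → no error.
Read data bits from positions 3,5,6,7,9,10,11,12,13,14,15: 00011010010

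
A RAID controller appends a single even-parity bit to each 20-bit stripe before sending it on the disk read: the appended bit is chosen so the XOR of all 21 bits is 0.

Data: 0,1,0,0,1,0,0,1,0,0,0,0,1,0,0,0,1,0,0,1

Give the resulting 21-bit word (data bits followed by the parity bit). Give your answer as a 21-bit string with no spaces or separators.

XOR of the 20 data bits: 0⊕1⊕0⊕0⊕1⊕0⊕0⊕1⊕0⊕0⊕0⊕0⊕1⊕0⊕0⊕0⊕1⊕0⊕0⊕1 = 0
Parity bit = 0 (so all 21 bits XOR to 0).

010010010000100010010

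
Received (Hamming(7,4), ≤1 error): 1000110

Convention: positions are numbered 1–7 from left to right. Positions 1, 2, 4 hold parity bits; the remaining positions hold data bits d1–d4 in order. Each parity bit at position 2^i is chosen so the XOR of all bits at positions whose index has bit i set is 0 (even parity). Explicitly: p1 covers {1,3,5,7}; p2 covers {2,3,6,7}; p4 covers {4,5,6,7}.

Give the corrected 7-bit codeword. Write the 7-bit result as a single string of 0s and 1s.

1100110

s1 (pos 1,3,5,7): 1⊕0⊕1⊕0 = 0
s2 (pos 2,3,6,7): 0⊕0⊕1⊕0 = 1
s4 (pos 4,5,6,7): 0⊕1⊕1⊕0 = 0
Syndrome s4…s1 = 010 → error at position 2.
Flip position 2: 1000110 → 1100110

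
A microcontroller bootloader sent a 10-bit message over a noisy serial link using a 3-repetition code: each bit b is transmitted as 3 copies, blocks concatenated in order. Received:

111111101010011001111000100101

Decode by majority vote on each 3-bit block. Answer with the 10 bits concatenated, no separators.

1110101001

Block 1 (111): 3 ones → 1
Block 2 (111): 3 ones → 1
Block 3 (101): 2 ones → 1
Block 4 (010): 1 one → 0
Block 5 (011): 2 ones → 1
Block 6 (001): 1 one → 0
Block 7 (111): 3 ones → 1
Block 8 (000): 0 ones → 0
Block 9 (100): 1 one → 0
Block 10 (101): 2 ones → 1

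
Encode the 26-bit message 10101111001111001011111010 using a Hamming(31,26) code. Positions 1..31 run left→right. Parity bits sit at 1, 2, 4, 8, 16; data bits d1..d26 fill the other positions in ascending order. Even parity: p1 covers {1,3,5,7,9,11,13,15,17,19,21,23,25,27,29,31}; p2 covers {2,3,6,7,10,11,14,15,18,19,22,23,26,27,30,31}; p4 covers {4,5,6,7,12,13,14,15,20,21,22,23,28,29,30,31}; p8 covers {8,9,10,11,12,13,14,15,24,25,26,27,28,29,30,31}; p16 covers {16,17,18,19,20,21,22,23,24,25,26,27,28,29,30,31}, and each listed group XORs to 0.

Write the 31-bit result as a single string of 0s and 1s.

Place data at non-parity positions: p1 p2 1 p4 0 1 0 p8 1 1 1 1 0 0 1 p16 1 1 1 0 0 1 0 1 1 1 1 1 0 1 0
p1 (pos 1,3,5,7,9,11,13,15,17,19,21,23,25,27,29,31): XOR of data positions = 1⊕0⊕0⊕1⊕1⊕0⊕1⊕1⊕1⊕0⊕0⊕1⊕1⊕0⊕0 = 0
p2 (pos 2,3,6,7,10,11,14,15,18,19,22,23,26,27,30,31): XOR of data positions = 1⊕1⊕0⊕1⊕1⊕0⊕1⊕1⊕1⊕1⊕0⊕1⊕1⊕1⊕0 = 1
p4 (pos 4,5,6,7,12,13,14,15,20,21,22,23,28,29,30,31): XOR of data positions = 0⊕1⊕0⊕1⊕0⊕0⊕1⊕0⊕0⊕1⊕0⊕1⊕0⊕1⊕0 = 0
p8 (pos 8,9,10,11,12,13,14,15,24,25,26,27,28,29,30,31): XOR of data positions = 1⊕1⊕1⊕1⊕0⊕0⊕1⊕1⊕1⊕1⊕1⊕1⊕0⊕1⊕0 = 1
p16 (pos 16,17,18,19,20,21,22,23,24,25,26,27,28,29,30,31): XOR of data positions = 1⊕1⊕1⊕0⊕0⊕1⊕0⊕1⊕1⊕1⊕1⊕1⊕0⊕1⊕0 = 0
Codeword: 0110010111110010111001011111010

0110010111110010111001011111010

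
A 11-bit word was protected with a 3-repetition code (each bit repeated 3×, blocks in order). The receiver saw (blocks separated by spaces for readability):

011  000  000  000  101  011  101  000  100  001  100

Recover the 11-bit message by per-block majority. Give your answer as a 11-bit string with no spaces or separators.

Block 1 (011): 2 ones → 1
Block 2 (000): 0 ones → 0
Block 3 (000): 0 ones → 0
Block 4 (000): 0 ones → 0
Block 5 (101): 2 ones → 1
Block 6 (011): 2 ones → 1
Block 7 (101): 2 ones → 1
Block 8 (000): 0 ones → 0
Block 9 (100): 1 one → 0
Block 10 (001): 1 one → 0
Block 11 (100): 1 one → 0

10001110000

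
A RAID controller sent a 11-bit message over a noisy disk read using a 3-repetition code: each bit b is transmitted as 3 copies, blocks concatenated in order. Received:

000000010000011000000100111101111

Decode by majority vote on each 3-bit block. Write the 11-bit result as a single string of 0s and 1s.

00001000111

Block 1 (000): 0 ones → 0
Block 2 (000): 0 ones → 0
Block 3 (010): 1 one → 0
Block 4 (000): 0 ones → 0
Block 5 (011): 2 ones → 1
Block 6 (000): 0 ones → 0
Block 7 (000): 0 ones → 0
Block 8 (100): 1 one → 0
Block 9 (111): 3 ones → 1
Block 10 (101): 2 ones → 1
Block 11 (111): 3 ones → 1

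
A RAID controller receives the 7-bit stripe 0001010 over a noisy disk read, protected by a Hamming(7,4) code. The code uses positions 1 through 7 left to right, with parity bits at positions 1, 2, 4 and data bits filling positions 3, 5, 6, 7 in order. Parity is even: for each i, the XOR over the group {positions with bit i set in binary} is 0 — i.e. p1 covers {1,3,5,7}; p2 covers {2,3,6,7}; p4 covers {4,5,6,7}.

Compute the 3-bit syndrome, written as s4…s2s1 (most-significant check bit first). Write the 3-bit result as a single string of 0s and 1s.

s1 (pos 1,3,5,7): 0⊕0⊕0⊕0 = 0
s2 (pos 2,3,6,7): 0⊕0⊕1⊕0 = 1
s4 (pos 4,5,6,7): 1⊕0⊕1⊕0 = 0
Syndrome s4…s1 = 010 → error at position 2.

010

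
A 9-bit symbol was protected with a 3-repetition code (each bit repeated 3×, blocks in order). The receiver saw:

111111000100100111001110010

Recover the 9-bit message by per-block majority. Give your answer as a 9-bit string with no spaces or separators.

Block 1 (111): 3 ones → 1
Block 2 (111): 3 ones → 1
Block 3 (000): 0 ones → 0
Block 4 (100): 1 one → 0
Block 5 (100): 1 one → 0
Block 6 (111): 3 ones → 1
Block 7 (001): 1 one → 0
Block 8 (110): 2 ones → 1
Block 9 (010): 1 one → 0

110001010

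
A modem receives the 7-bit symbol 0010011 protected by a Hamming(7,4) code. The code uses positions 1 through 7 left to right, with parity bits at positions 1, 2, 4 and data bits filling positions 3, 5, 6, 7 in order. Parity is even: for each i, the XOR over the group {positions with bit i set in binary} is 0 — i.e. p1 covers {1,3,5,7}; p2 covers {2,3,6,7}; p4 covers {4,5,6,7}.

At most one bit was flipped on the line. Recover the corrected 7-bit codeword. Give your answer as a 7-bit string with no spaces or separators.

0110011

s1 (pos 1,3,5,7): 0⊕1⊕0⊕1 = 0
s2 (pos 2,3,6,7): 0⊕1⊕1⊕1 = 1
s4 (pos 4,5,6,7): 0⊕0⊕1⊕1 = 0
Syndrome s4…s1 = 010 → error at position 2.
Flip position 2: 0010011 → 0110011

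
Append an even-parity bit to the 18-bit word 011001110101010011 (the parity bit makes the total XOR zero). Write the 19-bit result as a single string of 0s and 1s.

0110011101010100110

XOR of the 18 data bits: 0⊕1⊕1⊕0⊕0⊕1⊕1⊕1⊕0⊕1⊕0⊕1⊕0⊕1⊕0⊕0⊕1⊕1 = 0
Parity bit = 0 (so all 19 bits XOR to 0).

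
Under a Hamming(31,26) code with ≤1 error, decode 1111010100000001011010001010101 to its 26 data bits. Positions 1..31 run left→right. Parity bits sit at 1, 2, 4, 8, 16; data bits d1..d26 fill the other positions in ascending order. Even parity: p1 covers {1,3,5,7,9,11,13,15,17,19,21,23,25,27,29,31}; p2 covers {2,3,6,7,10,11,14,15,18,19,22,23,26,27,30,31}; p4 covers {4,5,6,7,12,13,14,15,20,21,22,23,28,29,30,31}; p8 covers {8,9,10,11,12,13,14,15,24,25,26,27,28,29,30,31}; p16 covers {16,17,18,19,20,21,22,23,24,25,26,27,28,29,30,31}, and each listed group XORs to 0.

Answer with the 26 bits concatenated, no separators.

10100000010011010001010101

s1 (pos 1,3,5,7,9,11,13,15,17,19,21,23,25,27,29,31): 1⊕1⊕0⊕0⊕0⊕0⊕0⊕0⊕0⊕1⊕1⊕0⊕1⊕1⊕1⊕1 = 0
s2 (pos 2,3,6,7,10,11,14,15,18,19,22,23,26,27,30,31): 1⊕1⊕1⊕0⊕0⊕0⊕0⊕0⊕1⊕1⊕0⊕0⊕0⊕1⊕0⊕1 = 1
s4 (pos 4,5,6,7,12,13,14,15,20,21,22,23,28,29,30,31): 1⊕0⊕1⊕0⊕0⊕0⊕0⊕0⊕0⊕1⊕0⊕0⊕0⊕1⊕0⊕1 = 1
s8 (pos 8,9,10,11,12,13,14,15,24,25,26,27,28,29,30,31): 1⊕0⊕0⊕0⊕0⊕0⊕0⊕0⊕0⊕1⊕0⊕1⊕0⊕1⊕0⊕1 = 1
s16 (pos 16,17,18,19,20,21,22,23,24,25,26,27,28,29,30,31): 1⊕0⊕1⊕1⊕0⊕1⊕0⊕0⊕0⊕1⊕0⊕1⊕0⊕1⊕0⊕1 = 0
Syndrome s16…s1 = 01110 → error at position 14.
Flip position 14: 1111010100000001011010001010101 → 1111010100000101011010001010101
Read data bits from positions 3,5,6,7,9,10,11,12,13,14,15,17,18,19,20,21,22,23,24,25,26,27,28,29,30,31: 10100000010011010001010101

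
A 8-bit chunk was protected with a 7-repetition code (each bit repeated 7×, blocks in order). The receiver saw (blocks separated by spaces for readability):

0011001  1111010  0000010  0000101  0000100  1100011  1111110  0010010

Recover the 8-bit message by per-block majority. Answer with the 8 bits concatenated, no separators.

01000110

Block 1 (0011001): 3 ones → 0
Block 2 (1111010): 5 ones → 1
Block 3 (0000010): 1 one → 0
Block 4 (0000101): 2 ones → 0
Block 5 (0000100): 1 one → 0
Block 6 (1100011): 4 ones → 1
Block 7 (1111110): 6 ones → 1
Block 8 (0010010): 2 ones → 0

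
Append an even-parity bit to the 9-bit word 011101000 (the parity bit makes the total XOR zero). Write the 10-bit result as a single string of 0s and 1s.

0111010000

XOR of the 9 data bits: 0⊕1⊕1⊕1⊕0⊕1⊕0⊕0⊕0 = 0
Parity bit = 0 (so all 10 bits XOR to 0).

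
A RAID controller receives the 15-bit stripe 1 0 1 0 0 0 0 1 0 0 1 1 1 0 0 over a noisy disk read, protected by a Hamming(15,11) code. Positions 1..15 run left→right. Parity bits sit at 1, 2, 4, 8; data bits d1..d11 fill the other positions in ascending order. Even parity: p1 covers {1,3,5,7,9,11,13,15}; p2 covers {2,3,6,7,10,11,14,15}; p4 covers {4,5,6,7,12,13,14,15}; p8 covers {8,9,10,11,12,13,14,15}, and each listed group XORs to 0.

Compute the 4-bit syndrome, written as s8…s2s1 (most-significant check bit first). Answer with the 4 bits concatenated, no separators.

s1 (pos 1,3,5,7,9,11,13,15): 1⊕1⊕0⊕0⊕0⊕1⊕1⊕0 = 0
s2 (pos 2,3,6,7,10,11,14,15): 0⊕1⊕0⊕0⊕0⊕1⊕0⊕0 = 0
s4 (pos 4,5,6,7,12,13,14,15): 0⊕0⊕0⊕0⊕1⊕1⊕0⊕0 = 0
s8 (pos 8,9,10,11,12,13,14,15): 1⊕0⊕0⊕1⊕1⊕1⊕0⊕0 = 0
Syndrome s8…s1 = 0000 → no error.

0000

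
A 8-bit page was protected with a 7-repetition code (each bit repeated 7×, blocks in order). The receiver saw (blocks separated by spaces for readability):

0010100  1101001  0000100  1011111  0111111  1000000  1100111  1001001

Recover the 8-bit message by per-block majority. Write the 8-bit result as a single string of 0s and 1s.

01011010

Block 1 (0010100): 2 ones → 0
Block 2 (1101001): 4 ones → 1
Block 3 (0000100): 1 one → 0
Block 4 (1011111): 6 ones → 1
Block 5 (0111111): 6 ones → 1
Block 6 (1000000): 1 one → 0
Block 7 (1100111): 5 ones → 1
Block 8 (1001001): 3 ones → 0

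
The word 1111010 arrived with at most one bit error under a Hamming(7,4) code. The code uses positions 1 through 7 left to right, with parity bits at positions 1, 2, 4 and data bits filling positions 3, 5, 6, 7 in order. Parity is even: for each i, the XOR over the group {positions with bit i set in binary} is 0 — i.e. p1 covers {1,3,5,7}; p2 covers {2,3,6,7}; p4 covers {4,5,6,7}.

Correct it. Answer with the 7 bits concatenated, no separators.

s1 (pos 1,3,5,7): 1⊕1⊕0⊕0 = 0
s2 (pos 2,3,6,7): 1⊕1⊕1⊕0 = 1
s4 (pos 4,5,6,7): 1⊕0⊕1⊕0 = 0
Syndrome s4…s1 = 010 → error at position 2.
Flip position 2: 1111010 → 1011010

1011010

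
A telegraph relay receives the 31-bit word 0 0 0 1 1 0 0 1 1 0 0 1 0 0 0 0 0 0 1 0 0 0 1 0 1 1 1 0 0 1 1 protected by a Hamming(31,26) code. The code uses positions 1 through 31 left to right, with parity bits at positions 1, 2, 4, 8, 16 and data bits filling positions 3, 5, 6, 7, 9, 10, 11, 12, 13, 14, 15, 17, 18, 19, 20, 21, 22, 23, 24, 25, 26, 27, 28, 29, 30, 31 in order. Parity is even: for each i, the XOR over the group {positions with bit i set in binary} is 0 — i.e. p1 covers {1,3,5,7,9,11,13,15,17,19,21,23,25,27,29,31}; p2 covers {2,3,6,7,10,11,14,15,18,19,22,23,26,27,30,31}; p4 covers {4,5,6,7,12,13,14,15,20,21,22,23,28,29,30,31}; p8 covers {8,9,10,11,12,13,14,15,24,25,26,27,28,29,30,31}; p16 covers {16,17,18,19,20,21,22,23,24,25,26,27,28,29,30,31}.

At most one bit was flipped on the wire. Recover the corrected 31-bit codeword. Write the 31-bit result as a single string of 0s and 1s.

0001100110010000101000101110011

s1 (pos 1,3,5,7,9,11,13,15,17,19,21,23,25,27,29,31): 0⊕0⊕1⊕0⊕1⊕0⊕0⊕0⊕0⊕1⊕0⊕1⊕1⊕1⊕0⊕1 = 1
s2 (pos 2,3,6,7,10,11,14,15,18,19,22,23,26,27,30,31): 0⊕0⊕0⊕0⊕0⊕0⊕0⊕0⊕0⊕1⊕0⊕1⊕1⊕1⊕1⊕1 = 0
s4 (pos 4,5,6,7,12,13,14,15,20,21,22,23,28,29,30,31): 1⊕1⊕0⊕0⊕1⊕0⊕0⊕0⊕0⊕0⊕0⊕1⊕0⊕0⊕1⊕1 = 0
s8 (pos 8,9,10,11,12,13,14,15,24,25,26,27,28,29,30,31): 1⊕1⊕0⊕0⊕1⊕0⊕0⊕0⊕0⊕1⊕1⊕1⊕0⊕0⊕1⊕1 = 0
s16 (pos 16,17,18,19,20,21,22,23,24,25,26,27,28,29,30,31): 0⊕0⊕0⊕1⊕0⊕0⊕0⊕1⊕0⊕1⊕1⊕1⊕0⊕0⊕1⊕1 = 1
Syndrome s16…s1 = 10001 → error at position 17.
Flip position 17: 0001100110010000001000101110011 → 0001100110010000101000101110011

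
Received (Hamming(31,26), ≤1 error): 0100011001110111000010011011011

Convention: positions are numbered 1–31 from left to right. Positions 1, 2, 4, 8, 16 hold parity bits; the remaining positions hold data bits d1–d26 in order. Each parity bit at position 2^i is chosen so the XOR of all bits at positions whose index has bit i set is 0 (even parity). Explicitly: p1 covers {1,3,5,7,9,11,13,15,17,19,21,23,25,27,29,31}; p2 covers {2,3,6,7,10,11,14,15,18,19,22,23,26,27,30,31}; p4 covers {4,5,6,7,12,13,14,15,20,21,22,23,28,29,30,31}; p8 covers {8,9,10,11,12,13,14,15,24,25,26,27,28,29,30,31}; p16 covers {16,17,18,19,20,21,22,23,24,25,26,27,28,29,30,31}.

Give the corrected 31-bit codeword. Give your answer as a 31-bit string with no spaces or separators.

0100011001111111000010011011011

s1 (pos 1,3,5,7,9,11,13,15,17,19,21,23,25,27,29,31): 0⊕0⊕0⊕1⊕0⊕1⊕0⊕1⊕0⊕0⊕1⊕0⊕1⊕1⊕0⊕1 = 1
s2 (pos 2,3,6,7,10,11,14,15,18,19,22,23,26,27,30,31): 1⊕0⊕1⊕1⊕1⊕1⊕1⊕1⊕0⊕0⊕0⊕0⊕0⊕1⊕1⊕1 = 0
s4 (pos 4,5,6,7,12,13,14,15,20,21,22,23,28,29,30,31): 0⊕0⊕1⊕1⊕1⊕0⊕1⊕1⊕0⊕1⊕0⊕0⊕1⊕0⊕1⊕1 = 1
s8 (pos 8,9,10,11,12,13,14,15,24,25,26,27,28,29,30,31): 0⊕0⊕1⊕1⊕1⊕0⊕1⊕1⊕1⊕1⊕0⊕1⊕1⊕0⊕1⊕1 = 1
s16 (pos 16,17,18,19,20,21,22,23,24,25,26,27,28,29,30,31): 1⊕0⊕0⊕0⊕0⊕1⊕0⊕0⊕1⊕1⊕0⊕1⊕1⊕0⊕1⊕1 = 0
Syndrome s16…s1 = 01101 → error at position 13.
Flip position 13: 0100011001110111000010011011011 → 0100011001111111000010011011011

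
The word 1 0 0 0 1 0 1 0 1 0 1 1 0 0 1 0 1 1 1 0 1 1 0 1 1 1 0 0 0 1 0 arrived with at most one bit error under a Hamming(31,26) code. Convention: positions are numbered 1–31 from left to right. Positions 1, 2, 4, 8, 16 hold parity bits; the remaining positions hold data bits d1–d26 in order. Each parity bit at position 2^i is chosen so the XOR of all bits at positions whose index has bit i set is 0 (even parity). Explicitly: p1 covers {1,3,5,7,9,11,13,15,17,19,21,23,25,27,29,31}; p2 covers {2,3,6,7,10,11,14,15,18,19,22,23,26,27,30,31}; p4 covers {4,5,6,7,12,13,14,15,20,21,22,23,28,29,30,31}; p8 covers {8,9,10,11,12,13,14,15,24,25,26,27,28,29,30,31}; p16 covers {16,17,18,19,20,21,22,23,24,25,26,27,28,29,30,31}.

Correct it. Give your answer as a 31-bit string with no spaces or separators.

1000101010110010111111011100010

s1 (pos 1,3,5,7,9,11,13,15,17,19,21,23,25,27,29,31): 1⊕0⊕1⊕1⊕1⊕1⊕0⊕1⊕1⊕1⊕1⊕0⊕1⊕0⊕0⊕0 = 0
s2 (pos 2,3,6,7,10,11,14,15,18,19,22,23,26,27,30,31): 0⊕0⊕0⊕1⊕0⊕1⊕0⊕1⊕1⊕1⊕1⊕0⊕1⊕0⊕1⊕0 = 0
s4 (pos 4,5,6,7,12,13,14,15,20,21,22,23,28,29,30,31): 0⊕1⊕0⊕1⊕1⊕0⊕0⊕1⊕0⊕1⊕1⊕0⊕0⊕0⊕1⊕0 = 1
s8 (pos 8,9,10,11,12,13,14,15,24,25,26,27,28,29,30,31): 0⊕1⊕0⊕1⊕1⊕0⊕0⊕1⊕1⊕1⊕1⊕0⊕0⊕0⊕1⊕0 = 0
s16 (pos 16,17,18,19,20,21,22,23,24,25,26,27,28,29,30,31): 0⊕1⊕1⊕1⊕0⊕1⊕1⊕0⊕1⊕1⊕1⊕0⊕0⊕0⊕1⊕0 = 1
Syndrome s16…s1 = 10100 → error at position 20.
Flip position 20: 1000101010110010111011011100010 → 1000101010110010111111011100010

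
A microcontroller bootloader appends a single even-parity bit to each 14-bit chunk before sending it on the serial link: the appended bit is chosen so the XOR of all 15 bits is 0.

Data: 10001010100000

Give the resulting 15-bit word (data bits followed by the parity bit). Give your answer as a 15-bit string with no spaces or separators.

100010101000000

XOR of the 14 data bits: 1⊕0⊕0⊕0⊕1⊕0⊕1⊕0⊕1⊕0⊕0⊕0⊕0⊕0 = 0
Parity bit = 0 (so all 15 bits XOR to 0).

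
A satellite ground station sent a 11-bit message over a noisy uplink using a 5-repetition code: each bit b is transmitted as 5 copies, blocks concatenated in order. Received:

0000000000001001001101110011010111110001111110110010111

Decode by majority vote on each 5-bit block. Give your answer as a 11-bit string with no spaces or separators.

Block 1 (00000): 0 ones → 0
Block 2 (00000): 0 ones → 0
Block 3 (00100): 1 one → 0
Block 4 (10011): 3 ones → 1
Block 5 (01110): 3 ones → 1
Block 6 (01101): 3 ones → 1
Block 7 (01111): 4 ones → 1
Block 8 (10001): 2 ones → 0
Block 9 (11111): 5 ones → 1
Block 10 (01100): 2 ones → 0
Block 11 (10111): 4 ones → 1

00011110101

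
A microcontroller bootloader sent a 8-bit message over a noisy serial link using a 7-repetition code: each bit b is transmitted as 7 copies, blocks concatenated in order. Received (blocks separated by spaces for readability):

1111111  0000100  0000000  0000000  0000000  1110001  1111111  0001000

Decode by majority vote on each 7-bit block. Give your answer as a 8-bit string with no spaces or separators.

Block 1 (1111111): 7 ones → 1
Block 2 (0000100): 1 one → 0
Block 3 (0000000): 0 ones → 0
Block 4 (0000000): 0 ones → 0
Block 5 (0000000): 0 ones → 0
Block 6 (1110001): 4 ones → 1
Block 7 (1111111): 7 ones → 1
Block 8 (0001000): 1 one → 0

10000110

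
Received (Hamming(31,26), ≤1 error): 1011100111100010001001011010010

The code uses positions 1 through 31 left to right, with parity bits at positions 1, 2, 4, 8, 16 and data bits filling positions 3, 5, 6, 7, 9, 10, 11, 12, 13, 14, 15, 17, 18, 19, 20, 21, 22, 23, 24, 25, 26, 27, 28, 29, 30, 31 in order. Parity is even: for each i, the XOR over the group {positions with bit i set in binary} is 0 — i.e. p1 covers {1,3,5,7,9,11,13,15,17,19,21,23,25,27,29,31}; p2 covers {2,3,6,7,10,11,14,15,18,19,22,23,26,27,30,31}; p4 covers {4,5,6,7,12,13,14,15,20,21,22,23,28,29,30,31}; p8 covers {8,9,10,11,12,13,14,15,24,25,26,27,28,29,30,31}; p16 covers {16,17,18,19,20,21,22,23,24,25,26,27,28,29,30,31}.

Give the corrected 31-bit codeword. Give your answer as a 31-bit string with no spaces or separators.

1011100111101010001001011010010

s1 (pos 1,3,5,7,9,11,13,15,17,19,21,23,25,27,29,31): 1⊕1⊕1⊕0⊕1⊕1⊕0⊕1⊕0⊕1⊕0⊕0⊕1⊕1⊕0⊕0 = 1
s2 (pos 2,3,6,7,10,11,14,15,18,19,22,23,26,27,30,31): 0⊕1⊕0⊕0⊕1⊕1⊕0⊕1⊕0⊕1⊕1⊕0⊕0⊕1⊕1⊕0 = 0
s4 (pos 4,5,6,7,12,13,14,15,20,21,22,23,28,29,30,31): 1⊕1⊕0⊕0⊕0⊕0⊕0⊕1⊕0⊕0⊕1⊕0⊕0⊕0⊕1⊕0 = 1
s8 (pos 8,9,10,11,12,13,14,15,24,25,26,27,28,29,30,31): 1⊕1⊕1⊕1⊕0⊕0⊕0⊕1⊕1⊕1⊕0⊕1⊕0⊕0⊕1⊕0 = 1
s16 (pos 16,17,18,19,20,21,22,23,24,25,26,27,28,29,30,31): 0⊕0⊕0⊕1⊕0⊕0⊕1⊕0⊕1⊕1⊕0⊕1⊕0⊕0⊕1⊕0 = 0
Syndrome s16…s1 = 01101 → error at position 13.
Flip position 13: 1011100111100010001001011010010 → 1011100111101010001001011010010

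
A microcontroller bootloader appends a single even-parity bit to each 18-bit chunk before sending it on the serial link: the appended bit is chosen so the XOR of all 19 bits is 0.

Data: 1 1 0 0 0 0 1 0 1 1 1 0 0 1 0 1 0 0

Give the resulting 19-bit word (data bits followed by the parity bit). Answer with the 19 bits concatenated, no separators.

XOR of the 18 data bits: 1⊕1⊕0⊕0⊕0⊕0⊕1⊕0⊕1⊕1⊕1⊕0⊕0⊕1⊕0⊕1⊕0⊕0 = 0
Parity bit = 0 (so all 19 bits XOR to 0).

1100001011100101000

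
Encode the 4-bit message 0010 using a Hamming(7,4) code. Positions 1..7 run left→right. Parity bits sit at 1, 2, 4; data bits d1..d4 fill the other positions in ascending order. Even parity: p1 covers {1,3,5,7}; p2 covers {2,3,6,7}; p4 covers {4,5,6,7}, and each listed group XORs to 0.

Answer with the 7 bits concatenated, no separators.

Place data at non-parity positions: p1 p2 0 p4 0 1 0
p1 (pos 1,3,5,7): XOR of data positions = 0⊕0⊕0 = 0
p2 (pos 2,3,6,7): XOR of data positions = 0⊕1⊕0 = 1
p4 (pos 4,5,6,7): XOR of data positions = 0⊕1⊕0 = 1
Codeword: 0101010

0101010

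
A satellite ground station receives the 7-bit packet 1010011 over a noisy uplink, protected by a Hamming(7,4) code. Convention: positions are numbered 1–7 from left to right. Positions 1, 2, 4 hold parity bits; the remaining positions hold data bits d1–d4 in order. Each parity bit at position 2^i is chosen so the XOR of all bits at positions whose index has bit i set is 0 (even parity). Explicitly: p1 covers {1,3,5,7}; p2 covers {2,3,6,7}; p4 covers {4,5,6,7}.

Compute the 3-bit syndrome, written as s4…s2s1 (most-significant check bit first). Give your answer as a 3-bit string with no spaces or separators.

011

s1 (pos 1,3,5,7): 1⊕1⊕0⊕1 = 1
s2 (pos 2,3,6,7): 0⊕1⊕1⊕1 = 1
s4 (pos 4,5,6,7): 0⊕0⊕1⊕1 = 0
Syndrome s4…s1 = 011 → error at position 3.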